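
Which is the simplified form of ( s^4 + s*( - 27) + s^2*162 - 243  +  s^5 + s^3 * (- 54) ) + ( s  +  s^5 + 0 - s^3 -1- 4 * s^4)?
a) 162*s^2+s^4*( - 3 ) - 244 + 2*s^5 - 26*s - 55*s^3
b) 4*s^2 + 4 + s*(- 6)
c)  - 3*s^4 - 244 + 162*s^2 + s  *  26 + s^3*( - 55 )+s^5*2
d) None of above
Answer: a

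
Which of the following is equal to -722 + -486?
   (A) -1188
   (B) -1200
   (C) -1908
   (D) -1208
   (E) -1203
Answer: D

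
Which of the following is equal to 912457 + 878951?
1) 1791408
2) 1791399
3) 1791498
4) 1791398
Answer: 1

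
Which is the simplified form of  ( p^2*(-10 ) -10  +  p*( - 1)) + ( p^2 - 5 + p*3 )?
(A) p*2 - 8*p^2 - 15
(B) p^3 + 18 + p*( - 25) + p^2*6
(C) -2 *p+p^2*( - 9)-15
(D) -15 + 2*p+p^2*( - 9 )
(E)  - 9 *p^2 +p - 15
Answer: D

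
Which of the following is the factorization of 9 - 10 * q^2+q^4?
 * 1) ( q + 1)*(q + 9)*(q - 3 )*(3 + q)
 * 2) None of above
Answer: 2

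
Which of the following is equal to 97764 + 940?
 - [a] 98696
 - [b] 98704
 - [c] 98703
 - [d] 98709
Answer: b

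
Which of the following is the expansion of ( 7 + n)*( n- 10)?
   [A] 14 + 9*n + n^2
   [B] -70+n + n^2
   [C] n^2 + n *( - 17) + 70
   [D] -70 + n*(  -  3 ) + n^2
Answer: D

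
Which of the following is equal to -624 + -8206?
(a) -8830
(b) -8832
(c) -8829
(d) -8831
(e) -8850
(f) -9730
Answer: a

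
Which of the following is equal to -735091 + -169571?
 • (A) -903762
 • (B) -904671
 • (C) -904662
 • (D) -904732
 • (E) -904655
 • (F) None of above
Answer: C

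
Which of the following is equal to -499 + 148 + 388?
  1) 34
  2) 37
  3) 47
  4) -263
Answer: 2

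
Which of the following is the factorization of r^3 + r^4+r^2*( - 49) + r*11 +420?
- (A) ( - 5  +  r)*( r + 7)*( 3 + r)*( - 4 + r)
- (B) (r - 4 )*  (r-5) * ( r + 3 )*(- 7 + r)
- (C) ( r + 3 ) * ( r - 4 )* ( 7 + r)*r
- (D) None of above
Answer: A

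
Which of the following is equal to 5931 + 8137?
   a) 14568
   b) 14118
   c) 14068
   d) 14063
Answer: c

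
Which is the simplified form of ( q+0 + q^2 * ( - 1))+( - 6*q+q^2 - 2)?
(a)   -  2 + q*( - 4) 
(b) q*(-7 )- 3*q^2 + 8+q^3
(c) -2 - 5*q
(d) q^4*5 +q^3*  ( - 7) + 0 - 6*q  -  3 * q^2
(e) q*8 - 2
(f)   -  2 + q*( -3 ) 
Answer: c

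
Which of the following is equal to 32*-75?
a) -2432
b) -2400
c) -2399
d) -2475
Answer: b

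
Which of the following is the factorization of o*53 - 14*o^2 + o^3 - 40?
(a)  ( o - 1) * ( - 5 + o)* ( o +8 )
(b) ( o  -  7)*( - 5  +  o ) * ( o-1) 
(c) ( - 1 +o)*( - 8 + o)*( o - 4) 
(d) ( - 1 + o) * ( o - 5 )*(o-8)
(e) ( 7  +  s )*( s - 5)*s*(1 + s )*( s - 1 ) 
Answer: d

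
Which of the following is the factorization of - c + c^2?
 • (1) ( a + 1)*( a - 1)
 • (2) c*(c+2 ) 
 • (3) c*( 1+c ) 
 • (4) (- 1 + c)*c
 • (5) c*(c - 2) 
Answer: 4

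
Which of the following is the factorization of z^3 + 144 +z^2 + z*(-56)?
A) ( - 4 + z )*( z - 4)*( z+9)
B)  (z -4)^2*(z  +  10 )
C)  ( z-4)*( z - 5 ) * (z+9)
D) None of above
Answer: A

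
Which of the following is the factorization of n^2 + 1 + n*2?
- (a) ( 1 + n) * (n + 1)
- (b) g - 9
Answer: a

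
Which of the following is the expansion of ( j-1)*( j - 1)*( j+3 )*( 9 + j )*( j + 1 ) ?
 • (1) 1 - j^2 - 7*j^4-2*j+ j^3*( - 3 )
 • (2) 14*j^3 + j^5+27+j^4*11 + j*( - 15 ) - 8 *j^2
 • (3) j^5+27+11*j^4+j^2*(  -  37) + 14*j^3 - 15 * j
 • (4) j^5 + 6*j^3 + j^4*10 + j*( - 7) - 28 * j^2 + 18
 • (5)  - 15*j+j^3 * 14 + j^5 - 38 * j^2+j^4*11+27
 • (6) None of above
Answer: 5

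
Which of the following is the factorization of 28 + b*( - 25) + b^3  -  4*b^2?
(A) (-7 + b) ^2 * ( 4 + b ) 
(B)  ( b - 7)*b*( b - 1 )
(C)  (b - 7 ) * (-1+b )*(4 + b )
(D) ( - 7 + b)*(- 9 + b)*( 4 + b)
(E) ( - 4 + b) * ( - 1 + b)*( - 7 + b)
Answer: C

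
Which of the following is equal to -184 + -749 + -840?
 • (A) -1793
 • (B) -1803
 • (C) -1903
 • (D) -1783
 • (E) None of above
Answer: E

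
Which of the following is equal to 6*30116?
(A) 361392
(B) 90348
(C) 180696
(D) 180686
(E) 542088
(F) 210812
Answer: C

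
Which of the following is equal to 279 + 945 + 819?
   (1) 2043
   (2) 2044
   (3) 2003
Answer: 1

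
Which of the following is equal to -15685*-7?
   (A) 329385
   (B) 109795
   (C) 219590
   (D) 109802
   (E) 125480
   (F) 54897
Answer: B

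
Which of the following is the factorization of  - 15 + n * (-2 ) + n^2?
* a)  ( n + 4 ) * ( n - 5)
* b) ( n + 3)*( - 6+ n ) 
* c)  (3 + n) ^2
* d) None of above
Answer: d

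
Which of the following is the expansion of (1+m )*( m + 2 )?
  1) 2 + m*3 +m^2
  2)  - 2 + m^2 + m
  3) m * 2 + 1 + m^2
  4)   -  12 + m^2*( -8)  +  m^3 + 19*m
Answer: 1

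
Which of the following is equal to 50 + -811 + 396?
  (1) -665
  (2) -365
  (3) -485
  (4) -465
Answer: 2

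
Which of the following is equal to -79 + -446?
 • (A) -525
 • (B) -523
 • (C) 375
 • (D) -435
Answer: A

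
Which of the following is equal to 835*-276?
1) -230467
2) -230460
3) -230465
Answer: 2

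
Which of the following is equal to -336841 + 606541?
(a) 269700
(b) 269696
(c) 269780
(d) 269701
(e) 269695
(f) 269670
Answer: a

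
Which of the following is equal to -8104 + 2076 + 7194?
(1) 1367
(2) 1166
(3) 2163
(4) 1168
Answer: 2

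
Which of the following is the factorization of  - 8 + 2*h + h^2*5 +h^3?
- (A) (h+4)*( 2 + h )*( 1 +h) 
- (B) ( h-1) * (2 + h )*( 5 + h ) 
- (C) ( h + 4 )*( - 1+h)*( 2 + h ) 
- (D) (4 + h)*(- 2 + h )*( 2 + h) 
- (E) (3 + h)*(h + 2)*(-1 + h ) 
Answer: C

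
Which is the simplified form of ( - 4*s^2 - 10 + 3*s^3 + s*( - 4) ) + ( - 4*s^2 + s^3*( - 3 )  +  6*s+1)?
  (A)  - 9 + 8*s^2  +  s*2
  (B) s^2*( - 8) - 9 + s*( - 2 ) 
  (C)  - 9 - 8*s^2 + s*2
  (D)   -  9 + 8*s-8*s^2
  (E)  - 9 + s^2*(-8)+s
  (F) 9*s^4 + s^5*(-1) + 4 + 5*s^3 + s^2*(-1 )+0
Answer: C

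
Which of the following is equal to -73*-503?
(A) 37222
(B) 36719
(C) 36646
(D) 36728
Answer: B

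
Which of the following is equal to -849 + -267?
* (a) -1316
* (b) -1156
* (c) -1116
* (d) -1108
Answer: c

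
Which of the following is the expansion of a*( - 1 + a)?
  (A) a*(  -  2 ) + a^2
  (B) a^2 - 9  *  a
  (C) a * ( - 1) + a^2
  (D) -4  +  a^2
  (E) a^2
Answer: C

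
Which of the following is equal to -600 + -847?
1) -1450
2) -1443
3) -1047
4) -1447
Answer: 4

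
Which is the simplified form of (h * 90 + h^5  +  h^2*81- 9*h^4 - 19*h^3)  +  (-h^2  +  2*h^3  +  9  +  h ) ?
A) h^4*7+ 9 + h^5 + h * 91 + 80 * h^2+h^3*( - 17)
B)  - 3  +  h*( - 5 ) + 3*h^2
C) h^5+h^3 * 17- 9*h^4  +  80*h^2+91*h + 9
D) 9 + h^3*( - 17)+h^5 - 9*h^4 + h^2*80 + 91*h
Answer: D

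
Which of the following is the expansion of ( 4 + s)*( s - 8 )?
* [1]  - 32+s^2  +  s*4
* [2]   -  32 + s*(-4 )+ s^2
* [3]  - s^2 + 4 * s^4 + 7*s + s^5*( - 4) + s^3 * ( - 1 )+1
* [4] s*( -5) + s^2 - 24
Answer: 2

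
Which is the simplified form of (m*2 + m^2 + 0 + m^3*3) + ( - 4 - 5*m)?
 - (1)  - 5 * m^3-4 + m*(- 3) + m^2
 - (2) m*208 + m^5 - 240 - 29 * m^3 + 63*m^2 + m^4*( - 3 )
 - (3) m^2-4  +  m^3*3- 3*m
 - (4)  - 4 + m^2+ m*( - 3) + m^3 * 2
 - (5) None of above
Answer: 3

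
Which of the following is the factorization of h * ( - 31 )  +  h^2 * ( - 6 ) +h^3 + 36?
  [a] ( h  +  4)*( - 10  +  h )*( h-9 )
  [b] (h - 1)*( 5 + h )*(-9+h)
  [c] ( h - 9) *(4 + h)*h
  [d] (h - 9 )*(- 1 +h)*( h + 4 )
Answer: d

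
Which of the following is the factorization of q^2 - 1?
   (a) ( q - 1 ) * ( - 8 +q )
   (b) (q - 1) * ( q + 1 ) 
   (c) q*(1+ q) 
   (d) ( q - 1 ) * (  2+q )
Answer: b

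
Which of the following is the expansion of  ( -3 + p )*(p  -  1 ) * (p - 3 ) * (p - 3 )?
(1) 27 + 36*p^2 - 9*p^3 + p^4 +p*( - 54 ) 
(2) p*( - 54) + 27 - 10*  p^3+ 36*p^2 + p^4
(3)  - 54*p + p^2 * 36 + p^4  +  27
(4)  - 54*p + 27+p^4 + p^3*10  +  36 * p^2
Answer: 2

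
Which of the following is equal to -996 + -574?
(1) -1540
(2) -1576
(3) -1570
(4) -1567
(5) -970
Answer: 3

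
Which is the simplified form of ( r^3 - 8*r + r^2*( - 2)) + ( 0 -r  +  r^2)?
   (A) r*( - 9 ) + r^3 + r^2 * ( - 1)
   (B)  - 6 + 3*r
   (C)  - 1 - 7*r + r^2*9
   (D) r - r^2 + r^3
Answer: A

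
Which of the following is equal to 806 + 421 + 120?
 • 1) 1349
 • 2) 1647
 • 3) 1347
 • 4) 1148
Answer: 3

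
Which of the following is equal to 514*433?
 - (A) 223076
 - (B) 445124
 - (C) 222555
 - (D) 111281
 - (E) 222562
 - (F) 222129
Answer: E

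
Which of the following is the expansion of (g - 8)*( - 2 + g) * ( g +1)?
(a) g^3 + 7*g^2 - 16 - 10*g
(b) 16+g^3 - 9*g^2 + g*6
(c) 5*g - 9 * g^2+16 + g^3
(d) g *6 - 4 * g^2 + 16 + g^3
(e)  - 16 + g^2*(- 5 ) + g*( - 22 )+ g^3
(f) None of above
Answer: b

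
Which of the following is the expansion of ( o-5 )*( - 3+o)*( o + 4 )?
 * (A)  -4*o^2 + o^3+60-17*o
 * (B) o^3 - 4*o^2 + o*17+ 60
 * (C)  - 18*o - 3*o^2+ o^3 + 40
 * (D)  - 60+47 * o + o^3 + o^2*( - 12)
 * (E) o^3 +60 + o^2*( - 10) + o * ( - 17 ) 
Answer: A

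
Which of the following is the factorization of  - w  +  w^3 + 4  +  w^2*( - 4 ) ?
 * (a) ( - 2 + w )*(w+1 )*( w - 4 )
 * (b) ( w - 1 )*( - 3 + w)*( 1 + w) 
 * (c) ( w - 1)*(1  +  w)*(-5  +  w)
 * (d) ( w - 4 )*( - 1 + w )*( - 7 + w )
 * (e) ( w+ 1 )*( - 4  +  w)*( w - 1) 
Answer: e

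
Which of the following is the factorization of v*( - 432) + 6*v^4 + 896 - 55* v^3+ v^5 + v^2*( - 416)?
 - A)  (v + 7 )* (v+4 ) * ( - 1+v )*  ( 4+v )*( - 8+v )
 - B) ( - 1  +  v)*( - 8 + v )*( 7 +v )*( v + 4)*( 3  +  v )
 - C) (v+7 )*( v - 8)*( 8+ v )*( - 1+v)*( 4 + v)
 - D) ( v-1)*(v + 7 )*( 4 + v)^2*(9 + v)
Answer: A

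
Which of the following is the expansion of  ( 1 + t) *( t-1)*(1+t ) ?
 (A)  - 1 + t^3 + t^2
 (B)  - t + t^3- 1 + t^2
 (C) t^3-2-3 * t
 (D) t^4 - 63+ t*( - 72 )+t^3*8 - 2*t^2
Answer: B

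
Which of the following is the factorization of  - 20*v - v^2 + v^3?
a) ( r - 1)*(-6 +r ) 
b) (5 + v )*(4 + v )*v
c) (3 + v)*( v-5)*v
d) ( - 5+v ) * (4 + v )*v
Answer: d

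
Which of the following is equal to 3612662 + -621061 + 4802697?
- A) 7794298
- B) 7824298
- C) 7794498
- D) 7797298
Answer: A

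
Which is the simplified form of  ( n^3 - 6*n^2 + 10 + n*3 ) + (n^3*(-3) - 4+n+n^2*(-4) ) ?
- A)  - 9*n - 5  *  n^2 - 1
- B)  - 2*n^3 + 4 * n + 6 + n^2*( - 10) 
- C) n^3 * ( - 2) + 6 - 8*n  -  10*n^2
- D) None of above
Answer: B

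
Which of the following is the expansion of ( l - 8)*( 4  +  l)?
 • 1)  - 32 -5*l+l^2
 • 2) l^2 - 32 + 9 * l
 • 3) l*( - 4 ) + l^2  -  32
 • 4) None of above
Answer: 3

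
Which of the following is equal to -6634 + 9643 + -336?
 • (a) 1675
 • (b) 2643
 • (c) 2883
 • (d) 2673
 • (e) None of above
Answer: d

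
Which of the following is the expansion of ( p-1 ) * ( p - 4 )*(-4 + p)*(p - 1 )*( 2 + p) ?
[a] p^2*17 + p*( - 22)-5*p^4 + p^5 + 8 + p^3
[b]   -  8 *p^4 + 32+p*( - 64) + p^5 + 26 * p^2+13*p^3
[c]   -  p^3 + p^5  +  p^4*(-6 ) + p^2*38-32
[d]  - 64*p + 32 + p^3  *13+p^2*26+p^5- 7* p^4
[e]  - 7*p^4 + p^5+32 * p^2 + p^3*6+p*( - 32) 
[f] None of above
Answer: b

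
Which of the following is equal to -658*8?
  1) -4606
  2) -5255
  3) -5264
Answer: 3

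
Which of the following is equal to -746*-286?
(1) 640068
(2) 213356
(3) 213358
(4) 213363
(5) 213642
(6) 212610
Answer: 2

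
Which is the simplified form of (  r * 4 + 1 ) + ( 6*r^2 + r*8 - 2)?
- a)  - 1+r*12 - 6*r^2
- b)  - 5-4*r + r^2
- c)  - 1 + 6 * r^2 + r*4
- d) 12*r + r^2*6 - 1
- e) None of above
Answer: d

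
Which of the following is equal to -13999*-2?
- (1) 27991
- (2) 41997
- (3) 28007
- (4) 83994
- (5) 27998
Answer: 5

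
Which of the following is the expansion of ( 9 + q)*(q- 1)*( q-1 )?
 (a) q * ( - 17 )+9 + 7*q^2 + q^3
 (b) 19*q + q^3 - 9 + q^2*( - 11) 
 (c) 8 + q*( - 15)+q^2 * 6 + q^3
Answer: a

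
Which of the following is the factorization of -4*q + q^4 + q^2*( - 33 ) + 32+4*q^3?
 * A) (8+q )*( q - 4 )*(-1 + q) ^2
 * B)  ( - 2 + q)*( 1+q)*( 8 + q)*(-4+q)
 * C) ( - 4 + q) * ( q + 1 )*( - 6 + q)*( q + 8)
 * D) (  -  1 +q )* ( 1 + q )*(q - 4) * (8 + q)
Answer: D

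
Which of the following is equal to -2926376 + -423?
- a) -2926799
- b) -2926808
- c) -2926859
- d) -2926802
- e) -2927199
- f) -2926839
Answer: a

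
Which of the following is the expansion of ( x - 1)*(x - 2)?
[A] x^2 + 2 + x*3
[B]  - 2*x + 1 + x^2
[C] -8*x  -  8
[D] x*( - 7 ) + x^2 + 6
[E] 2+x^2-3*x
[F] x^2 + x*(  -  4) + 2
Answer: E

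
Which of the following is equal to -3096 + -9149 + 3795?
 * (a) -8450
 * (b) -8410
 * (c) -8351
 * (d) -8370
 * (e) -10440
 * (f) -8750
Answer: a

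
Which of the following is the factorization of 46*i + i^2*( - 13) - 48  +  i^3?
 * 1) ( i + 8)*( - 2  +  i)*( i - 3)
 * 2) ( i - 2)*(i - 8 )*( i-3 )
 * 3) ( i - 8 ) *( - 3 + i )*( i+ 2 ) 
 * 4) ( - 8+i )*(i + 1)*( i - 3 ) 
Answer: 2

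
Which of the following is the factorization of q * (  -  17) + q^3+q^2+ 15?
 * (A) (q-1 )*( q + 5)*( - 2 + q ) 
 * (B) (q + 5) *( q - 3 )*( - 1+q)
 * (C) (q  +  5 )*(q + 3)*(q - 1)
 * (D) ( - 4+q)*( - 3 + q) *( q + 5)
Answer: B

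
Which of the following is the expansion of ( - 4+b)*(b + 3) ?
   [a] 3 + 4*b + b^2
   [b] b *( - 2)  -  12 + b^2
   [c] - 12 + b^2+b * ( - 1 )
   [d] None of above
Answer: c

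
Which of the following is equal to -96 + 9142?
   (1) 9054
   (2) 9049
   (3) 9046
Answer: 3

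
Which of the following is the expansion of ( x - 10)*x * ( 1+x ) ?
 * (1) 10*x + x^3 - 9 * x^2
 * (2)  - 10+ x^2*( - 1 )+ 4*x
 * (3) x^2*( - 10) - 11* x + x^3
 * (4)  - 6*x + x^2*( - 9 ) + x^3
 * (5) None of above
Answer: 5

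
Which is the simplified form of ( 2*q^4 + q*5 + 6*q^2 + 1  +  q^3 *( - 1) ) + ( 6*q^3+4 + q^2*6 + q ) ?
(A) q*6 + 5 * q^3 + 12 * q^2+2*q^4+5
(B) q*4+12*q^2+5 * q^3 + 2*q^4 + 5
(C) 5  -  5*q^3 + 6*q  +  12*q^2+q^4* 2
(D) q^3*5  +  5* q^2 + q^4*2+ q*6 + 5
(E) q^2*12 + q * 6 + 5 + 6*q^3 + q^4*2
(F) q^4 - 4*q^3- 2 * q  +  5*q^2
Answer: A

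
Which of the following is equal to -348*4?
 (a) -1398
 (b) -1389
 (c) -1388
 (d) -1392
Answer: d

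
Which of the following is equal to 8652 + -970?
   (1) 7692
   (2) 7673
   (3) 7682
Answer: 3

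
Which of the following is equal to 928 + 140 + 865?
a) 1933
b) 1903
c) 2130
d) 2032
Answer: a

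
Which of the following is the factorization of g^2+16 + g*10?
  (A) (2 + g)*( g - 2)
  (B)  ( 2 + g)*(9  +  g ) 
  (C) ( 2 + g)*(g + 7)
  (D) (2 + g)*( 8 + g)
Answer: D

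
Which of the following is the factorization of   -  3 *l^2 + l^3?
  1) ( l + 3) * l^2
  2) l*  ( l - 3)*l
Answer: 2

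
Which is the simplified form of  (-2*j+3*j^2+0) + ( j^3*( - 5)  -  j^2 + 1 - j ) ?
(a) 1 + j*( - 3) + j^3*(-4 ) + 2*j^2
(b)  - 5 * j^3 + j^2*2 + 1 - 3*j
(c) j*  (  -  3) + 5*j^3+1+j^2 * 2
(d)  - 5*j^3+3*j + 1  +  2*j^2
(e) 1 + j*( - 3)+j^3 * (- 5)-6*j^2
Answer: b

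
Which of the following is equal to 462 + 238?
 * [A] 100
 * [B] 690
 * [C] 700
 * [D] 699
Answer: C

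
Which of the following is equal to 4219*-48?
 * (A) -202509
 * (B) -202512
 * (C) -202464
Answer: B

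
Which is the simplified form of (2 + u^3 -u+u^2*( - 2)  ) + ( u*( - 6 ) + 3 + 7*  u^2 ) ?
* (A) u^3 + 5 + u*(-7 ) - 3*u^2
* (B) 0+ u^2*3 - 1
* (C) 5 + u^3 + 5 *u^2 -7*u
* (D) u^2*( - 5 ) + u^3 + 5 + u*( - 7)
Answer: C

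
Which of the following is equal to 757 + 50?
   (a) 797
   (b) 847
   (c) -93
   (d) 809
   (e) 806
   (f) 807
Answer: f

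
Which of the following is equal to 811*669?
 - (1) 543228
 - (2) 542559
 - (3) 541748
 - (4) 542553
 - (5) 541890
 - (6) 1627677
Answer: 2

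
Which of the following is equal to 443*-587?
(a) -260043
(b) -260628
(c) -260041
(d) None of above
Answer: c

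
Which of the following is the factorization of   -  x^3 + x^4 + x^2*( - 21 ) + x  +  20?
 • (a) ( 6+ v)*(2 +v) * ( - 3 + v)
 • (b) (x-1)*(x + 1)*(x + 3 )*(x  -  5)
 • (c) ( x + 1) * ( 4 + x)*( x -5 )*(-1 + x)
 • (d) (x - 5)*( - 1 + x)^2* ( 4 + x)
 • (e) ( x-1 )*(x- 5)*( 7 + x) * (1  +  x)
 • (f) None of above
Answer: c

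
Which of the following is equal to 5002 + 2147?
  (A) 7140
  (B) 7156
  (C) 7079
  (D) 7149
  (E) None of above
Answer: D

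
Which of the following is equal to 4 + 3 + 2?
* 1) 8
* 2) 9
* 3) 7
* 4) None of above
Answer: 2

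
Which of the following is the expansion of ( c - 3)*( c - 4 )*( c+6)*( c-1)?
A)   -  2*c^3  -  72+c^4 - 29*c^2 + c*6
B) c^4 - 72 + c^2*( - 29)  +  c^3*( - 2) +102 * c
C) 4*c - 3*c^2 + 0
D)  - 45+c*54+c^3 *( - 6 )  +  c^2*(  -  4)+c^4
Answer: B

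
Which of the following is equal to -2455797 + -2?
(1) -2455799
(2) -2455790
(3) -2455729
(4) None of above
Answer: 1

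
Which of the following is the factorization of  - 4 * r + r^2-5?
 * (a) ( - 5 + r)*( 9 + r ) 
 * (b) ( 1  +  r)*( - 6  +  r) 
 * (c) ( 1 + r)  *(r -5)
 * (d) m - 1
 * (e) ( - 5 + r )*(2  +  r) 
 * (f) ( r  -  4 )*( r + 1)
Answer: c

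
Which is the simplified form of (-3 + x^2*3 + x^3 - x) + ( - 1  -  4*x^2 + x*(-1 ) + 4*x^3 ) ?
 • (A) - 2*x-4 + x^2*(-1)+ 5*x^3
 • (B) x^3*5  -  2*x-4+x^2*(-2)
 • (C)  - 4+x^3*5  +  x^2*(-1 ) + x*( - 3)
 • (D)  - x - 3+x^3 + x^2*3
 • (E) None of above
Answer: A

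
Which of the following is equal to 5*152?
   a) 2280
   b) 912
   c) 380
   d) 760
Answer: d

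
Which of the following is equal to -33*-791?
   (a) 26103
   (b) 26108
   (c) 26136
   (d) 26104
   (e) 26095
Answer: a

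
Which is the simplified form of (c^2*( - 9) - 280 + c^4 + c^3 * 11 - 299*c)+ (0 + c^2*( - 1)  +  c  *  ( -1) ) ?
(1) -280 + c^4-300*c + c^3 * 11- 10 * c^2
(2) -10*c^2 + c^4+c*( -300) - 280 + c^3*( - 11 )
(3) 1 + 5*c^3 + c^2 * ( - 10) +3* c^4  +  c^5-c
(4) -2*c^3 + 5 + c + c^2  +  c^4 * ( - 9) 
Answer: 1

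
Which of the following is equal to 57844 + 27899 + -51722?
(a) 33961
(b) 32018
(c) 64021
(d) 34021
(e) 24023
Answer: d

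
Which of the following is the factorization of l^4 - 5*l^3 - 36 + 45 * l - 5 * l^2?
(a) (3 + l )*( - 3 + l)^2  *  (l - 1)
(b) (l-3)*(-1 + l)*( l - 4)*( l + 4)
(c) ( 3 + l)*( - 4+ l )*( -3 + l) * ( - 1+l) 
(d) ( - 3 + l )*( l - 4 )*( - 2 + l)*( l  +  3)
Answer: c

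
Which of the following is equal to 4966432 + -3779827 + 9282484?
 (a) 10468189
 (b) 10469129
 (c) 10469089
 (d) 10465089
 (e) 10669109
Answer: c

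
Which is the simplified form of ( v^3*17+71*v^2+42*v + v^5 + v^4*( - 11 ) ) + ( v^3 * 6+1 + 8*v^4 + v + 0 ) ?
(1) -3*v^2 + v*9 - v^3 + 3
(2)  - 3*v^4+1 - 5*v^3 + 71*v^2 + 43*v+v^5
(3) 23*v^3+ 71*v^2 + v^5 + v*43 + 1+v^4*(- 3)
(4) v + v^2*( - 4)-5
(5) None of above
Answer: 3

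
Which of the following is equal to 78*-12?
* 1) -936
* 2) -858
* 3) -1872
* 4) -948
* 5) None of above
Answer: 1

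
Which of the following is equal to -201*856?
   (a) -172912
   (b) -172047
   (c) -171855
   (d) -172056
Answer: d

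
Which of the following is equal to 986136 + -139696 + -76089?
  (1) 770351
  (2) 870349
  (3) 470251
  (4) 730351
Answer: 1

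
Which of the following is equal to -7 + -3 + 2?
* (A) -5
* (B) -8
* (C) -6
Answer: B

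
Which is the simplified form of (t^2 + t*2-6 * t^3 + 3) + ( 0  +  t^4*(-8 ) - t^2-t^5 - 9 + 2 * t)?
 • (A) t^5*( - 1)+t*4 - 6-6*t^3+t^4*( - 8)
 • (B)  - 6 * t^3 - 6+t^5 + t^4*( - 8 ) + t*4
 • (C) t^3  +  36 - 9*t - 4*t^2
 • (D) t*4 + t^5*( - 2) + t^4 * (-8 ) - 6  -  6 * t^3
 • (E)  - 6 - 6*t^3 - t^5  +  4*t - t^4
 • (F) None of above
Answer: A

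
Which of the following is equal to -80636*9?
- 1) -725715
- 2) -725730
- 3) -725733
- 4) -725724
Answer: 4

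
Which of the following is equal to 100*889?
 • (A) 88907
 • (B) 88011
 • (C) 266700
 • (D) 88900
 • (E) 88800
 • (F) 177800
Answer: D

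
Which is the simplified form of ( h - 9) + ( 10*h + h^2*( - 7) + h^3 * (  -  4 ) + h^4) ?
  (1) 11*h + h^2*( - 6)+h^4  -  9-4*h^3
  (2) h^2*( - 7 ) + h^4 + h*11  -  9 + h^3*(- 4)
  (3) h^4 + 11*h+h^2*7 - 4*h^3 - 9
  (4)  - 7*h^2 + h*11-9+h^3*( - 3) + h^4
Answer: 2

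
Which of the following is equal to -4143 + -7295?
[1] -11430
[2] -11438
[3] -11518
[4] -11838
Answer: 2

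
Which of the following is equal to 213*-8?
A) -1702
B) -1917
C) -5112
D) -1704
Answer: D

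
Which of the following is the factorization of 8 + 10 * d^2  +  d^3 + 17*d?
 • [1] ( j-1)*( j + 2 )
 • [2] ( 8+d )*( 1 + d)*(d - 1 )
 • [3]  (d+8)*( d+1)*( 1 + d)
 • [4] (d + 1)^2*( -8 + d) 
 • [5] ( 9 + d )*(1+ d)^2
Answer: 3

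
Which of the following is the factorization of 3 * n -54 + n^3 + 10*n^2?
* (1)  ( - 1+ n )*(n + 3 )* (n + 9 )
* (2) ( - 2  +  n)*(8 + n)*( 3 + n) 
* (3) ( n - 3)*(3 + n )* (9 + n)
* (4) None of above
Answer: 4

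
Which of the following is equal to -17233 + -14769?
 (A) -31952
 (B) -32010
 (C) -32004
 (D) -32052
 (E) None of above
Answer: E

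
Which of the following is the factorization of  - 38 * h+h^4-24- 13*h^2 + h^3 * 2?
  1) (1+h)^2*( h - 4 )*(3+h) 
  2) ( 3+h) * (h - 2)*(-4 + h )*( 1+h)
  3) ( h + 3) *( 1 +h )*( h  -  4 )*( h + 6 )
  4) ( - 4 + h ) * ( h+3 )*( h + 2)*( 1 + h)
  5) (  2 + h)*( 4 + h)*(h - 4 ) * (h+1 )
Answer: 4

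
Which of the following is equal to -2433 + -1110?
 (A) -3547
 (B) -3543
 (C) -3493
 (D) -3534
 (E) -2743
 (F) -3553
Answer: B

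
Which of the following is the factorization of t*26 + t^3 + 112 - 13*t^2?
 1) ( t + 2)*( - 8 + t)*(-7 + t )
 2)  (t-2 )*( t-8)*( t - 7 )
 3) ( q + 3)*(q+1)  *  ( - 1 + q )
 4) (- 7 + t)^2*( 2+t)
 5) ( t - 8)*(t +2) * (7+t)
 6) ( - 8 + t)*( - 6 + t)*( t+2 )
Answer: 1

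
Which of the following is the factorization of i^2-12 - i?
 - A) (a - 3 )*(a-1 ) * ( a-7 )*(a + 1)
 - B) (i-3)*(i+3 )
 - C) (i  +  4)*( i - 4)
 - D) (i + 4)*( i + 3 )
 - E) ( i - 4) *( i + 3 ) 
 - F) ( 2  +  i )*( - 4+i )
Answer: E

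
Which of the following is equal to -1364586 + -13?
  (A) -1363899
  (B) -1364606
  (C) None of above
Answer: C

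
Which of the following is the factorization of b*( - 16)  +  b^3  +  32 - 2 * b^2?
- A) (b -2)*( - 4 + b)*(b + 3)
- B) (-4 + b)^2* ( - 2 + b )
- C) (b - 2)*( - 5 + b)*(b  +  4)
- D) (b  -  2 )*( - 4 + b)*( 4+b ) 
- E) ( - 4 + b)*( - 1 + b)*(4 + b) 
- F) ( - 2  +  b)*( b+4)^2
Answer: D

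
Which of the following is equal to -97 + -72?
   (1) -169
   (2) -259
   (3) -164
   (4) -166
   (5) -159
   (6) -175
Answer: 1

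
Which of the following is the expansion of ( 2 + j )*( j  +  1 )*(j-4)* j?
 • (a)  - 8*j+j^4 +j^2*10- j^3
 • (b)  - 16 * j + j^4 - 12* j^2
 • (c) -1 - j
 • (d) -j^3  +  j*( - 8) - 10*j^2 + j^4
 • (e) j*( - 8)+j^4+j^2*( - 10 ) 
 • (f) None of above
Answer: d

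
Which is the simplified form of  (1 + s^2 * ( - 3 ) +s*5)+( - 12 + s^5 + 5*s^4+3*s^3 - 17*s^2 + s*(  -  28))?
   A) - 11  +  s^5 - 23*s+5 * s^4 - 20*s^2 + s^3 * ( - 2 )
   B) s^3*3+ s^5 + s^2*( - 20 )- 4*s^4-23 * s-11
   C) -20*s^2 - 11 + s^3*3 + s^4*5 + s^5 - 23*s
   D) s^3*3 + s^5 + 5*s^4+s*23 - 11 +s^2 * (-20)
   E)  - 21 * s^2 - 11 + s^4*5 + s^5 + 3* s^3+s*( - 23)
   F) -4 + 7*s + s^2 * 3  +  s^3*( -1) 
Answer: C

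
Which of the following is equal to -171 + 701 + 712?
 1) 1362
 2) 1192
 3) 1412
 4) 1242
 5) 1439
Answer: 4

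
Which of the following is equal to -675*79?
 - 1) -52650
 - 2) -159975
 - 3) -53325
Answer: 3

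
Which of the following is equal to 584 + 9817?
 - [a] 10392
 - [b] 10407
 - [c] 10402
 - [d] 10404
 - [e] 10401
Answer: e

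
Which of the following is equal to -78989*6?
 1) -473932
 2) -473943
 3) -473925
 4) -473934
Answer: 4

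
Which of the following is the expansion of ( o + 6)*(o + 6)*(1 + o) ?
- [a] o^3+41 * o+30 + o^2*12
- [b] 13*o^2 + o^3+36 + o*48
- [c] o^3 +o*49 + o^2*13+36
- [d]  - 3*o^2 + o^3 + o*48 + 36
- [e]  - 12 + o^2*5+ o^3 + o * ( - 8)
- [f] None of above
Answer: b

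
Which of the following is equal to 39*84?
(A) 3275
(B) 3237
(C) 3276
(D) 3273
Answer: C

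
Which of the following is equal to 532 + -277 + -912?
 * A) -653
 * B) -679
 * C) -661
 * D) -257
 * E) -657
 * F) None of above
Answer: E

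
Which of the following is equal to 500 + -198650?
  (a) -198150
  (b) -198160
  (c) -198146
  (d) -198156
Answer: a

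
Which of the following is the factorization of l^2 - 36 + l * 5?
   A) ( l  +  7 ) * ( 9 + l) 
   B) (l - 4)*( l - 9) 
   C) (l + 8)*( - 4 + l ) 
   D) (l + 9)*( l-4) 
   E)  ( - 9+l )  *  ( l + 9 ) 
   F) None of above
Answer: D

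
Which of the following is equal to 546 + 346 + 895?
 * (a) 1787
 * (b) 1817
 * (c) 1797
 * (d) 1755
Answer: a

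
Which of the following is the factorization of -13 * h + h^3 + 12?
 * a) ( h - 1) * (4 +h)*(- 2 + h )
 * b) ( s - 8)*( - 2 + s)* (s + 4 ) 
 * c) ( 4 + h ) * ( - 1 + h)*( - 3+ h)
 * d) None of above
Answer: c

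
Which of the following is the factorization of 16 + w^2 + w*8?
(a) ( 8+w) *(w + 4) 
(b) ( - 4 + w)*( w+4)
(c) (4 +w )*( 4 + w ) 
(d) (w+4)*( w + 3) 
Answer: c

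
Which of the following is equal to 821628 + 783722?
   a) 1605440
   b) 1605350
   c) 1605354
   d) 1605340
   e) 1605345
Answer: b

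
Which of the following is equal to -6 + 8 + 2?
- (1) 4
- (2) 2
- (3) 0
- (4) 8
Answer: 1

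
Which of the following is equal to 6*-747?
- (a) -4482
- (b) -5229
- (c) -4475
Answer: a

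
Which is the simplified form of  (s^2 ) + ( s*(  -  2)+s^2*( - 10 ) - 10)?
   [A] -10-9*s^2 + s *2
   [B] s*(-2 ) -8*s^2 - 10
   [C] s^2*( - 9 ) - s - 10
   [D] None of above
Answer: D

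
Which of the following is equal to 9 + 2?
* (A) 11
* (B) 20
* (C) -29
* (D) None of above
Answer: A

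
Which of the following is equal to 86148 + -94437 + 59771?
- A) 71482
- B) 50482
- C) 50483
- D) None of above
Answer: D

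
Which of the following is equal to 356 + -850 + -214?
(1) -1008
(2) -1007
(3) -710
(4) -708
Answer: 4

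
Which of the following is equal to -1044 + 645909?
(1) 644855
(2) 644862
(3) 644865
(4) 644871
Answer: 3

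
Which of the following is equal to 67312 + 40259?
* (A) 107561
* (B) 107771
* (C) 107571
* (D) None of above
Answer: C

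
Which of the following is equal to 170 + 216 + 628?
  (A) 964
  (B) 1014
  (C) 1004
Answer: B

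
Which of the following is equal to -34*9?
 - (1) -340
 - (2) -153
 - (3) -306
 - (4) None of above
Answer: 3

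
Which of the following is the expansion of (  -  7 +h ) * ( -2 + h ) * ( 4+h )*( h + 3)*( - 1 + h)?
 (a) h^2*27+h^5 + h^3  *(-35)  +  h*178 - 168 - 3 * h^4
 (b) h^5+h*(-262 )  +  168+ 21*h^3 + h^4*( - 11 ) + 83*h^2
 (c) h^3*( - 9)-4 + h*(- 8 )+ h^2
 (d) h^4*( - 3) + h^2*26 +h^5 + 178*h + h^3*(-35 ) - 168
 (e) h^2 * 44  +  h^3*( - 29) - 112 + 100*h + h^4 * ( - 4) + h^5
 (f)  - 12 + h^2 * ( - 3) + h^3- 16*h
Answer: a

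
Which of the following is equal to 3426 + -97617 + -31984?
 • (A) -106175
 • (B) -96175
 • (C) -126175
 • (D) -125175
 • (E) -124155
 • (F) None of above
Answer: C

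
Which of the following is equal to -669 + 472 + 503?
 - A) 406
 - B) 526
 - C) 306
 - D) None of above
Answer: C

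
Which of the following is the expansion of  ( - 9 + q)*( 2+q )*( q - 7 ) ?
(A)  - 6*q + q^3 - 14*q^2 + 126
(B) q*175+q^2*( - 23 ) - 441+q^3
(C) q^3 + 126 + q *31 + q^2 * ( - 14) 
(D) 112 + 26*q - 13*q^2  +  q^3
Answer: C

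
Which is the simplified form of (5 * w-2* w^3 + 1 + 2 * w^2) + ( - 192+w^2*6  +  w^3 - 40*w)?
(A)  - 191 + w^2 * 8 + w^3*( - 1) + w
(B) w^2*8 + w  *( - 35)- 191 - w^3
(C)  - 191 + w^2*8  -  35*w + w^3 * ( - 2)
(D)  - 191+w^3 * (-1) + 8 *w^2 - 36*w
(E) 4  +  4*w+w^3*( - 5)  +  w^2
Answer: B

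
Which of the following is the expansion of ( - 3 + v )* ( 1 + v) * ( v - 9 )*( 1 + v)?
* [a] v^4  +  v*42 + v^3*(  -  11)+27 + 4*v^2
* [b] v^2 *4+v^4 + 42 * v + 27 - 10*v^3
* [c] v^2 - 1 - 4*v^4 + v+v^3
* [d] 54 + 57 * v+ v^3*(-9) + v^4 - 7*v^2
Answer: b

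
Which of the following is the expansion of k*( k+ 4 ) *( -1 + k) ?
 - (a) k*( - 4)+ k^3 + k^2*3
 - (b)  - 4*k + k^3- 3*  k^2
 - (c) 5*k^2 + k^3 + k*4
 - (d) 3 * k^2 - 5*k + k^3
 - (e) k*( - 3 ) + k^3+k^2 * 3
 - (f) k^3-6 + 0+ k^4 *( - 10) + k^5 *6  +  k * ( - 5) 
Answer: a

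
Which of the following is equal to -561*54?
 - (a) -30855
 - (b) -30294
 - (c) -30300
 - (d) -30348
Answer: b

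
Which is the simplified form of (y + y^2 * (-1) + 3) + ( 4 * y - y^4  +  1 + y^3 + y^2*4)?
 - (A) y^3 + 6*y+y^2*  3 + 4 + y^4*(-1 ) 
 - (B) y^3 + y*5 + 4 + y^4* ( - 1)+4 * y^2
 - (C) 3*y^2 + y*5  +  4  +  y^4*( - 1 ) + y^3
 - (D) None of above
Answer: C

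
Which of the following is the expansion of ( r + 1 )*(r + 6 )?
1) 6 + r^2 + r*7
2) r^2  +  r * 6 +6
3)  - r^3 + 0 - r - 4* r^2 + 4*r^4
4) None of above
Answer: 1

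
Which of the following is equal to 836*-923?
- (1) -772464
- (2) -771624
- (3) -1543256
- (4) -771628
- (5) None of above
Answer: 4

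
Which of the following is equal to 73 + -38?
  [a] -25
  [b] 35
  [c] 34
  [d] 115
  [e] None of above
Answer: b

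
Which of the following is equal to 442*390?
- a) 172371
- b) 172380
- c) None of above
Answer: b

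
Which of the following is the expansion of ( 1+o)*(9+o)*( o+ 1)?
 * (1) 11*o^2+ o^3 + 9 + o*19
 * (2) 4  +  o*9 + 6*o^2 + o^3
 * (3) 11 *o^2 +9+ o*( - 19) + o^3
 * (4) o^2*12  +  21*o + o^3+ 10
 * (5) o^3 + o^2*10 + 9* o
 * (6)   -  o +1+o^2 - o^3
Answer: 1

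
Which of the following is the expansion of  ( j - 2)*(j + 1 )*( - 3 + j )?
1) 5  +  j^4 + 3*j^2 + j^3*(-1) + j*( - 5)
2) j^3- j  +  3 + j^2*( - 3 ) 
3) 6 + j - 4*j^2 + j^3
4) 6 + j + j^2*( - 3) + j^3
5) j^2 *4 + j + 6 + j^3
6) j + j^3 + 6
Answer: 3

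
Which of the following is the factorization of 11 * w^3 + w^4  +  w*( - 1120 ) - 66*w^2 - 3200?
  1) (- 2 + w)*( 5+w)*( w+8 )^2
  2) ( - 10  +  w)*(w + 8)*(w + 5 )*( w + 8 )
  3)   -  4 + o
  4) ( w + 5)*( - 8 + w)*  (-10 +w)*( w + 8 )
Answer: 2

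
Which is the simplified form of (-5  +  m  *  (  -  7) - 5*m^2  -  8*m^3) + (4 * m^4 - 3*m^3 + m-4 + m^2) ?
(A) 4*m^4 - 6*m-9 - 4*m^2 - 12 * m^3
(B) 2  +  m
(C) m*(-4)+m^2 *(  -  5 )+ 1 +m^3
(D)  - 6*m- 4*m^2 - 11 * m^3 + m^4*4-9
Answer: D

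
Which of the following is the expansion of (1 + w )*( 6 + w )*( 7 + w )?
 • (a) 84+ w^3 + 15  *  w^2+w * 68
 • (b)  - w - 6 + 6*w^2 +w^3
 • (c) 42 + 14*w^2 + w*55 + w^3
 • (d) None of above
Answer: c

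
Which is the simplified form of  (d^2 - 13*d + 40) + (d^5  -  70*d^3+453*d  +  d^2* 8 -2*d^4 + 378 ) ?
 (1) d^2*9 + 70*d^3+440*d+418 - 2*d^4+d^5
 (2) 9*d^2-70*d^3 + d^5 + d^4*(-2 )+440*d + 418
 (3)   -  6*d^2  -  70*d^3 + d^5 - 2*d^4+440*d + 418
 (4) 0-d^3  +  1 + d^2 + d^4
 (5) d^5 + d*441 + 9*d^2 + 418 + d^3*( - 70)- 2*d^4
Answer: 2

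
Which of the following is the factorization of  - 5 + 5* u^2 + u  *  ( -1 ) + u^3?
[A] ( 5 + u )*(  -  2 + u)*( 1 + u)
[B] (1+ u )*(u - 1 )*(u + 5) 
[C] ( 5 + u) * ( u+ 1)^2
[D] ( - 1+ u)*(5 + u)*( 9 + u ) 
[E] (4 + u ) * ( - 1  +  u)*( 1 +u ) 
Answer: B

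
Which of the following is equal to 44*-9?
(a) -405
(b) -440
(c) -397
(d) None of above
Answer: d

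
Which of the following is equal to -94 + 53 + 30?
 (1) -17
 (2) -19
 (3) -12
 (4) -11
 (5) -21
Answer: 4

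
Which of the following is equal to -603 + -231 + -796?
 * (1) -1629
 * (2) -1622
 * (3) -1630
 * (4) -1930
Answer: 3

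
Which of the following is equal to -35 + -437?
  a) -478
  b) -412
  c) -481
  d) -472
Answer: d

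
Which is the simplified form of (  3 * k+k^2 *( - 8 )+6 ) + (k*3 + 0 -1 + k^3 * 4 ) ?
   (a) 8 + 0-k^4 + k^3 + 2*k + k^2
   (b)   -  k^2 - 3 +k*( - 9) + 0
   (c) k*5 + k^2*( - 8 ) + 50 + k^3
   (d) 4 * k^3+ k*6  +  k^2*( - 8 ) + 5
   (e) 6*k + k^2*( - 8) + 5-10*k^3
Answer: d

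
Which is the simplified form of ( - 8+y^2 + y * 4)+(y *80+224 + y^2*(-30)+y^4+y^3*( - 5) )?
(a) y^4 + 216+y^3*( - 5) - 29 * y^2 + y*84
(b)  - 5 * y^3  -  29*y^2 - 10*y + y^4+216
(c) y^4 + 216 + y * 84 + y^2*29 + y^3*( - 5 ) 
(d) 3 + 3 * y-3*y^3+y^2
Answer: a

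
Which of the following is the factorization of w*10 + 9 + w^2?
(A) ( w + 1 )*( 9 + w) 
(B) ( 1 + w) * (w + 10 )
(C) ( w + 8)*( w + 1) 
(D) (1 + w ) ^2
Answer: A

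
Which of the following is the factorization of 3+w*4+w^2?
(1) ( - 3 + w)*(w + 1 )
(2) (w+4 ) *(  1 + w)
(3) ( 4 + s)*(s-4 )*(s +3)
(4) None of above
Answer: 4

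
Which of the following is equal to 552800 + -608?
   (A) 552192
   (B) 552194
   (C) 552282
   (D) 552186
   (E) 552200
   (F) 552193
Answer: A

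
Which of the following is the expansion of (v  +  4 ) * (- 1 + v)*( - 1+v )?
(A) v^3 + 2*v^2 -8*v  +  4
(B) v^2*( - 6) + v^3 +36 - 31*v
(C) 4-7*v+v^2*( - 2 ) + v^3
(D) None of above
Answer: D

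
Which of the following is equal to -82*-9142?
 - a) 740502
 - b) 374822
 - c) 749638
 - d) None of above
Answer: d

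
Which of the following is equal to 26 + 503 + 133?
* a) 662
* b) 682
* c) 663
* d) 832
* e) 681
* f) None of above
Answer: a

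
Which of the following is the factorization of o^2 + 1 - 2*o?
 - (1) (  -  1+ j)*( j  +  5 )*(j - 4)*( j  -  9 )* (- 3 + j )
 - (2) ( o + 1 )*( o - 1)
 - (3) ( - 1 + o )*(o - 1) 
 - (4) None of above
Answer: 3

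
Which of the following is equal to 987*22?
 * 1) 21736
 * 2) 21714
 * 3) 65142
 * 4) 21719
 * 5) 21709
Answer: 2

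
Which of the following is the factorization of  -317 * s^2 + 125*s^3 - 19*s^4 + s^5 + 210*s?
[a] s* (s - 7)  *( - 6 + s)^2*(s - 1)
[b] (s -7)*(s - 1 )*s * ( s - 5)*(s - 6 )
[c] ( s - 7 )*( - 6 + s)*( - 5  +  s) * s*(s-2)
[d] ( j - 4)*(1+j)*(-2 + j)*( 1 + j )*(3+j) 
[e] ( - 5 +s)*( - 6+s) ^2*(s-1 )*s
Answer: b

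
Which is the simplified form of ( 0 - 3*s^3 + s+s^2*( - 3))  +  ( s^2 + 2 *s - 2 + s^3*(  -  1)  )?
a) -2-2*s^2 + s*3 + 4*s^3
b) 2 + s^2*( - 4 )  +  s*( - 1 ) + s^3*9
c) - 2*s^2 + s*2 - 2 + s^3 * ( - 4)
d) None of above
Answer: d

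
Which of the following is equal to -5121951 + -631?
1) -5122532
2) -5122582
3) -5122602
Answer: 2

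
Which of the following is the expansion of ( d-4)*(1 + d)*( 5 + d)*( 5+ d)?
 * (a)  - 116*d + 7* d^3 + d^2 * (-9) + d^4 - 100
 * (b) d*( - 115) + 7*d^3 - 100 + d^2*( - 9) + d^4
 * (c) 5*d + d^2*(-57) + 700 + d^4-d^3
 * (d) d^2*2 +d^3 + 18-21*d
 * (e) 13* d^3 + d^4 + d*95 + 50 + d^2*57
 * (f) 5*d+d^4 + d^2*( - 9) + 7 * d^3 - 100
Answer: b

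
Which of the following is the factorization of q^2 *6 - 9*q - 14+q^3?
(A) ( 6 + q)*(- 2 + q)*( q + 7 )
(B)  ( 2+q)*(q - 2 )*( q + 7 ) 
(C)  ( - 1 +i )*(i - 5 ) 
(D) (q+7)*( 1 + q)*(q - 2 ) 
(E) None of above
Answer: D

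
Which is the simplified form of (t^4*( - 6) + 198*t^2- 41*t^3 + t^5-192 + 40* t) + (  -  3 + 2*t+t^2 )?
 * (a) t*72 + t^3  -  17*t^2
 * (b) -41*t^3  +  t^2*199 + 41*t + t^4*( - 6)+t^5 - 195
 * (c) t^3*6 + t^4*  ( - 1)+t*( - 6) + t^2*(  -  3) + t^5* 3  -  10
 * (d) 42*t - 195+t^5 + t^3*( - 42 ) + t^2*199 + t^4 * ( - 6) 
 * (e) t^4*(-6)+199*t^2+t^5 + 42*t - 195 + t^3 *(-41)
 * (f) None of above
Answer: e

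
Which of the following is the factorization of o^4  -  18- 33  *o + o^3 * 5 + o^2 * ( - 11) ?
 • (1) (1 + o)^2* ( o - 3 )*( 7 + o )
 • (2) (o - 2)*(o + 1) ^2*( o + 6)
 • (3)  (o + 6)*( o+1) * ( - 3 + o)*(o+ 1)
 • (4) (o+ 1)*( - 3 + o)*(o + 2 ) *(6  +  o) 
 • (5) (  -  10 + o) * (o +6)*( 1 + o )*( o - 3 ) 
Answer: 3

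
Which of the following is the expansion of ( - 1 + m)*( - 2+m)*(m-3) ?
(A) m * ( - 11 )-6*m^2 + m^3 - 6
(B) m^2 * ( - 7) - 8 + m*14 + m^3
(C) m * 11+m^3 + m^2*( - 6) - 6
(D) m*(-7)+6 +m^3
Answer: C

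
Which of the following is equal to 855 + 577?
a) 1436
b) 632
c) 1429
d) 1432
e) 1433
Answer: d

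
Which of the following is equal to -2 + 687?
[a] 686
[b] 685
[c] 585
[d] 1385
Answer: b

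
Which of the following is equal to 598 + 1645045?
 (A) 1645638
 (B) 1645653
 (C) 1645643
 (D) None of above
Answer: C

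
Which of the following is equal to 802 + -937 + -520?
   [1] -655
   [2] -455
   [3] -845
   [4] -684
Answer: 1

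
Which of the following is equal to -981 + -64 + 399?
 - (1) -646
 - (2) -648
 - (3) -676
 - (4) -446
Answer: 1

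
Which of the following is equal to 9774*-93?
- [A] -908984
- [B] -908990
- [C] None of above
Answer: C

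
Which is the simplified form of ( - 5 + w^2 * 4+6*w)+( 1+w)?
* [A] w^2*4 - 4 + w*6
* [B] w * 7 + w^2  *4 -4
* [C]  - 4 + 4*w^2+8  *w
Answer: B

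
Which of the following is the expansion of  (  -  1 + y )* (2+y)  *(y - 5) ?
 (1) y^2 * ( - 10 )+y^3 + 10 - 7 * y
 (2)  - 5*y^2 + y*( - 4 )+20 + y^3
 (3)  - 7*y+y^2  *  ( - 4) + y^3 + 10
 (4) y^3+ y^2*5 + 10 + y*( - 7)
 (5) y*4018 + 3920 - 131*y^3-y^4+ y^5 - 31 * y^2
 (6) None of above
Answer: 3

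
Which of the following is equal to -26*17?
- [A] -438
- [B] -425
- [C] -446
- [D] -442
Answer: D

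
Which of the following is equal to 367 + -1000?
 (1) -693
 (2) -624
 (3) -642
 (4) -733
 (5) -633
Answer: 5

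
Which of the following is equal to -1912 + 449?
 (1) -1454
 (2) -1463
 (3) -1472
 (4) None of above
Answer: 2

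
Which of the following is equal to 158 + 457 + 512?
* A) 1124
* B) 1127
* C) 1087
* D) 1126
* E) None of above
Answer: B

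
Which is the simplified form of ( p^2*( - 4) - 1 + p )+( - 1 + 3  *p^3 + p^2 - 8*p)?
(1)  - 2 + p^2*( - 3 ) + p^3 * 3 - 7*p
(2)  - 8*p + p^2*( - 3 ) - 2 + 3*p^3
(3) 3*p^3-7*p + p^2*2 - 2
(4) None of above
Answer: 1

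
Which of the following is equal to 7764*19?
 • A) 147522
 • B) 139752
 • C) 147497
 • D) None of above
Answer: D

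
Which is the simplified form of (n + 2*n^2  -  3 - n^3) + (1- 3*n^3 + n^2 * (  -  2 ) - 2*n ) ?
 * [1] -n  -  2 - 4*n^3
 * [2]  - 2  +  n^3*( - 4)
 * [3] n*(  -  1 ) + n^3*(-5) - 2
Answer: 1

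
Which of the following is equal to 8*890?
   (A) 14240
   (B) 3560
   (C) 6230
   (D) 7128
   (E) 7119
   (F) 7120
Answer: F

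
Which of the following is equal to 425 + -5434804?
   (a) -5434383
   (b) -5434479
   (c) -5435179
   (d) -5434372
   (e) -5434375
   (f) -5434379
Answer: f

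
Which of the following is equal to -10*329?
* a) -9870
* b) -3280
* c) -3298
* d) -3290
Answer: d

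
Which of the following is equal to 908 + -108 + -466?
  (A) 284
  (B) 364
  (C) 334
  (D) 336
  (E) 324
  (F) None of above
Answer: C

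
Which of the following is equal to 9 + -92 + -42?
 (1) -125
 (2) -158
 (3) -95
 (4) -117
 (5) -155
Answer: 1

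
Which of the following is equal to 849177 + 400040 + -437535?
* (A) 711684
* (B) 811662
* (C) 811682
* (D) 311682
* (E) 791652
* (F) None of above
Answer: C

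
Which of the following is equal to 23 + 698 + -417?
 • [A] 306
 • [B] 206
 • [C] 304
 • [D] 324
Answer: C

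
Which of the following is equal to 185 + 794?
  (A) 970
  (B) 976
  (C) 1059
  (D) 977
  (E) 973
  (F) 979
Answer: F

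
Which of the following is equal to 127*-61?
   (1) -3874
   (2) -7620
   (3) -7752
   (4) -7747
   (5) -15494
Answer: 4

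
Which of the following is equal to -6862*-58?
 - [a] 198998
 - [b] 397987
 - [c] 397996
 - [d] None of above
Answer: c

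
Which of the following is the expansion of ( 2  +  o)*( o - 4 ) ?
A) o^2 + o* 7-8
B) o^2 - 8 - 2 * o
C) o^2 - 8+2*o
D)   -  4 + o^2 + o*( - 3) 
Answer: B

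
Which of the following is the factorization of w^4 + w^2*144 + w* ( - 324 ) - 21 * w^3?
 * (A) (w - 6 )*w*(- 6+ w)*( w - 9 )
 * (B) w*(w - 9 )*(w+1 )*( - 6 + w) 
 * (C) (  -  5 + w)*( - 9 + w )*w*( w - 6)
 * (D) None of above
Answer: A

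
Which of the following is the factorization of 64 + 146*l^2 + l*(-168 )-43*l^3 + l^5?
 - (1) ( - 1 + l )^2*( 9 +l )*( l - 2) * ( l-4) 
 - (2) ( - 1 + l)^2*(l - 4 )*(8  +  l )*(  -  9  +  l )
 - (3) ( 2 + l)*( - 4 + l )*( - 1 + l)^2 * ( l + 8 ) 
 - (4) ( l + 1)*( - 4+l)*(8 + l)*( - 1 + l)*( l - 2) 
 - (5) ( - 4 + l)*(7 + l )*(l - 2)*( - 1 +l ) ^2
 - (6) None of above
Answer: 6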